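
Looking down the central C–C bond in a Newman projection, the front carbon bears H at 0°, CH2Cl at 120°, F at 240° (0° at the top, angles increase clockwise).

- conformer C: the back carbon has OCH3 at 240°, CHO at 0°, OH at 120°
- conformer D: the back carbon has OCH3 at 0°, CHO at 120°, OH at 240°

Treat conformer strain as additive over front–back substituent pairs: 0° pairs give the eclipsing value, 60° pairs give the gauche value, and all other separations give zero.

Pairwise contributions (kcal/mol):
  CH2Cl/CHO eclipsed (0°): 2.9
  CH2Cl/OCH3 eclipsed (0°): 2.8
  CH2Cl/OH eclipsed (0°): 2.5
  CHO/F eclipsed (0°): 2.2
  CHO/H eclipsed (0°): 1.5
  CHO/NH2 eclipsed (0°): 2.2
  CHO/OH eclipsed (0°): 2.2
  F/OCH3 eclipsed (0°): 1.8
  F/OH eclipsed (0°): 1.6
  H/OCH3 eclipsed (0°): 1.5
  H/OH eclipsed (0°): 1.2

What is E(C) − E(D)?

C (eclipsed): H–CHO eclipsed, CH2Cl–OH eclipsed, F–OCH3 eclipsed; 1.5 + 2.5 + 1.8 = 5.8 kcal/mol.
D (eclipsed): H–OCH3 eclipsed, CH2Cl–CHO eclipsed, F–OH eclipsed; 1.5 + 2.9 + 1.6 = 6.0 kcal/mol.
E(C) − E(D) = 5.8 − 6.0 = -0.2 kcal/mol.

-0.2 kcal/mol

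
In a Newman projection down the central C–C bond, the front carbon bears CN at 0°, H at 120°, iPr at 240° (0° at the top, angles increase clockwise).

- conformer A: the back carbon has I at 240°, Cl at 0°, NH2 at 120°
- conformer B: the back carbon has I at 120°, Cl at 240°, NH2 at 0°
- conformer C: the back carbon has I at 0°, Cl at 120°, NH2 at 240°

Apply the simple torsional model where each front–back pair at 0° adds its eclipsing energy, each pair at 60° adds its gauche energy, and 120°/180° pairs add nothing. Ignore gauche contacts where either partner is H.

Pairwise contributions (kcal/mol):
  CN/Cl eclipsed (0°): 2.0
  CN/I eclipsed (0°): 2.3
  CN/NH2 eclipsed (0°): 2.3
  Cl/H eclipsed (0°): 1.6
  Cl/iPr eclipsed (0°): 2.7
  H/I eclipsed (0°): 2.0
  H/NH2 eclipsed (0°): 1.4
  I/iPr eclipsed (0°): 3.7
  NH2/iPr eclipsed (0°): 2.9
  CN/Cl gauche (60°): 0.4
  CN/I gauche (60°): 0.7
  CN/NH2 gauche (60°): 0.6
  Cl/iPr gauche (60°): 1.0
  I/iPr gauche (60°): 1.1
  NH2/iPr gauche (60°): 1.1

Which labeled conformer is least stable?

A (eclipsed): CN–Cl eclipsed, H–NH2 eclipsed, iPr–I eclipsed; 2.0 + 1.4 + 3.7 = 7.1 kcal/mol.
B (eclipsed): CN–NH2 eclipsed, H–I eclipsed, iPr–Cl eclipsed; 2.3 + 2.0 + 2.7 = 7.0 kcal/mol.
C (eclipsed): CN–I eclipsed, H–Cl eclipsed, iPr–NH2 eclipsed; 2.3 + 1.6 + 2.9 = 6.8 kcal/mol.
A has the highest total (7.1 kcal/mol).

A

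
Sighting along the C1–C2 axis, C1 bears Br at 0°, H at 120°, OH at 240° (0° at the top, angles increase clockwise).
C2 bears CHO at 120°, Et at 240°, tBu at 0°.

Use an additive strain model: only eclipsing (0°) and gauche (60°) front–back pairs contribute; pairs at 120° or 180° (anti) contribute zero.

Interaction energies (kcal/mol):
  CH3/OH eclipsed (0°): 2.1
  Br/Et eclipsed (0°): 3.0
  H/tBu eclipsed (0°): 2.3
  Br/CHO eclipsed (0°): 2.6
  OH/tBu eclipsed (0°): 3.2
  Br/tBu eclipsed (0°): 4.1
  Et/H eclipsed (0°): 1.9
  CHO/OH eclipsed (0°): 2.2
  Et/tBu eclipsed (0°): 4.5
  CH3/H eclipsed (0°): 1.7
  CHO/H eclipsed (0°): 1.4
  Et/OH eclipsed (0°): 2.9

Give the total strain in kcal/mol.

This conformer is eclipsed. Br at 0° is eclipsed with tBu at 0° (4.1); H at 120° is eclipsed with CHO at 120° (1.4); OH at 240° is eclipsed with Et at 240° (2.9). Total 8.4 kcal/mol.

8.4 kcal/mol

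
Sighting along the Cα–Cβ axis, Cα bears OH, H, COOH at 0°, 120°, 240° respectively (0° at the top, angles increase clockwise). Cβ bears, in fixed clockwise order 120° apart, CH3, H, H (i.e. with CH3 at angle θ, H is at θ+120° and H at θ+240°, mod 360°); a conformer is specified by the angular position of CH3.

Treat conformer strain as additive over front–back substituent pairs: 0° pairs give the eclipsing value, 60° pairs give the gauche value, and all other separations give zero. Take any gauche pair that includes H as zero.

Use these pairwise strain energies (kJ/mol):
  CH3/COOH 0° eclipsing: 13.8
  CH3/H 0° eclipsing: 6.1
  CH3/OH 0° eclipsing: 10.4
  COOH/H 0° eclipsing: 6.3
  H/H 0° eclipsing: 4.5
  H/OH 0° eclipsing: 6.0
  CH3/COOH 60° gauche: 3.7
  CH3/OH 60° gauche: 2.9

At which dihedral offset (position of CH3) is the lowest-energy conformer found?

60°

CH3 at 0° is eclipsed. OH at 0° is eclipsed with CH3 at 0° (10.4); H at 120° is eclipsed with H at 120° (4.5); COOH at 240° is eclipsed with H at 240° (6.3). Total 21.2 kJ/mol.
CH3 at 60° is staggered. OH at 0° is gauche with CH3 at 60° (2.9). Total 2.9 kJ/mol.
CH3 at 120° is eclipsed. OH at 0° is eclipsed with H at 0° (6.0); H at 120° is eclipsed with CH3 at 120° (6.1); COOH at 240° is eclipsed with H at 240° (6.3). Total 18.4 kJ/mol.
CH3 at 180° is staggered. COOH at 240° is gauche with CH3 at 180° (3.7). Total 3.7 kJ/mol.
CH3 at 240° is eclipsed. OH at 0° is eclipsed with H at 0° (6.0); H at 120° is eclipsed with H at 120° (4.5); COOH at 240° is eclipsed with CH3 at 240° (13.8). Total 24.3 kJ/mol.
CH3 at 300° is staggered. OH at 0° is gauche with CH3 at 300° (2.9); COOH at 240° is gauche with CH3 at 300° (3.7). Total 6.6 kJ/mol.
The minimum (2.9 kJ/mol) occurs with CH3 at 60°.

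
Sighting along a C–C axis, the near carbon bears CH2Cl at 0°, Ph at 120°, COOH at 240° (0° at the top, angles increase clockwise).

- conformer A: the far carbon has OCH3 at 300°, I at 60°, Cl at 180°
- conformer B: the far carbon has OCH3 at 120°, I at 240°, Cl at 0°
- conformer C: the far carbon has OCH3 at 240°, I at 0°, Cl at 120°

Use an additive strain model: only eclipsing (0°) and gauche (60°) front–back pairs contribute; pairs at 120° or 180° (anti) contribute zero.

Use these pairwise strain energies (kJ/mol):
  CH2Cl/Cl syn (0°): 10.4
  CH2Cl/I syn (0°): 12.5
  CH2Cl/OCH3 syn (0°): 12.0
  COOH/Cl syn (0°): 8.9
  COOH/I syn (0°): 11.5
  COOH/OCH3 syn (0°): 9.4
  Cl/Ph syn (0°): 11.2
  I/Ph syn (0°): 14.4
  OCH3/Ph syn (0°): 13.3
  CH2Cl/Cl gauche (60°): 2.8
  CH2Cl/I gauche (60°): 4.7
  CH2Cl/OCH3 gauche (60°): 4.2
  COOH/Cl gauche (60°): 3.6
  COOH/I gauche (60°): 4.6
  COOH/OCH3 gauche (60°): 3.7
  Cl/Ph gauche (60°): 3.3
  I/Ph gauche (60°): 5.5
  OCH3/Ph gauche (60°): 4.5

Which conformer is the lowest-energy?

A

A (staggered): CH2Cl(0°)/OCH3(300°) gauche 4.2; CH2Cl(0°)/I(60°) gauche 4.7; Ph(120°)/I(60°) gauche 5.5; Ph(120°)/Cl(180°) gauche 3.3; COOH(240°)/OCH3(300°) gauche 3.7; COOH(240°)/Cl(180°) gauche 3.6 → 25.0 kJ/mol.
B (eclipsed): CH2Cl(0°)/Cl(0°) eclipsed 10.4; Ph(120°)/OCH3(120°) eclipsed 13.3; COOH(240°)/I(240°) eclipsed 11.5 → 35.2 kJ/mol.
C (eclipsed): CH2Cl(0°)/I(0°) eclipsed 12.5; Ph(120°)/Cl(120°) eclipsed 11.2; COOH(240°)/OCH3(240°) eclipsed 9.4 → 33.1 kJ/mol.
A has the lowest total (25.0 kJ/mol).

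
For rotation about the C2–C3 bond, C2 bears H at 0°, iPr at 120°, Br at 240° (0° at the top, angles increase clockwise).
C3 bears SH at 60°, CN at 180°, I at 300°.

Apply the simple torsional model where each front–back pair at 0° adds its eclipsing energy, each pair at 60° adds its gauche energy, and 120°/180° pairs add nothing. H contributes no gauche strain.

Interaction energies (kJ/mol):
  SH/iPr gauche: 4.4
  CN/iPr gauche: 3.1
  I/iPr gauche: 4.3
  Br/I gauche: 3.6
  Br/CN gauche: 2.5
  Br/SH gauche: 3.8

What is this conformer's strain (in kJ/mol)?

13.6 kJ/mol

This conformer is staggered. iPr at 120° is gauche with SH at 60° (4.4); iPr at 120° is gauche with CN at 180° (3.1); Br at 240° is gauche with CN at 180° (2.5); Br at 240° is gauche with I at 300° (3.6). Total 13.6 kJ/mol.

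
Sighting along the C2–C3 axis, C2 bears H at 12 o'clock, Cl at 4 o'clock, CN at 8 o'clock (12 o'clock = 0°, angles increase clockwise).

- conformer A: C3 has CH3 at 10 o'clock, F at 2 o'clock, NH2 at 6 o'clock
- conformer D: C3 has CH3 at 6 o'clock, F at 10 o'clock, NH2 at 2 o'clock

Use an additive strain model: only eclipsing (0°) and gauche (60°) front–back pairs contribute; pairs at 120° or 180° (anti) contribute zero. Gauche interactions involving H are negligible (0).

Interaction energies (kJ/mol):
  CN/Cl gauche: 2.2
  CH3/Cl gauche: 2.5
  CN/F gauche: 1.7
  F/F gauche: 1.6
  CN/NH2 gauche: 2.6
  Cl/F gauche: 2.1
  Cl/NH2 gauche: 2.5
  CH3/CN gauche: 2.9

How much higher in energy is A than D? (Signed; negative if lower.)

+0.5 kJ/mol

A is staggered. Cl at 120° is gauche with F at 60° (2.1); Cl at 120° is gauche with NH2 at 180° (2.5); CN at 240° is gauche with CH3 at 300° (2.9); CN at 240° is gauche with NH2 at 180° (2.6). Total 10.1 kJ/mol.
D is staggered. Cl at 120° is gauche with CH3 at 180° (2.5); Cl at 120° is gauche with NH2 at 60° (2.5); CN at 240° is gauche with CH3 at 180° (2.9); CN at 240° is gauche with F at 300° (1.7). Total 9.6 kJ/mol.
E(A) − E(D) = 10.1 − 9.6 = +0.5 kJ/mol.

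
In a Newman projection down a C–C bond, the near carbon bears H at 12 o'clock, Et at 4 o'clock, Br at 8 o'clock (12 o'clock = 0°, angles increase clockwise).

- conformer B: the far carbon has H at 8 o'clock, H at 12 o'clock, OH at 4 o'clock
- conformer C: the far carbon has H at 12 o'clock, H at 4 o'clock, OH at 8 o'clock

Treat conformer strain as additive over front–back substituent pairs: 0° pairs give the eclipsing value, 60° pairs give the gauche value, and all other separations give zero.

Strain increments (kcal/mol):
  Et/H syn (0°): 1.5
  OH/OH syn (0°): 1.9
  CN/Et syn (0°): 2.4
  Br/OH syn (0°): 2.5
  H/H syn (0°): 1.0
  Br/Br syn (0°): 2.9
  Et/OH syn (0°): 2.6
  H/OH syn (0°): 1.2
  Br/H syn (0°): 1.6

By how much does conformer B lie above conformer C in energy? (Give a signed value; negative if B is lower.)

+0.2 kcal/mol

B (eclipsed): H(0°)/H(0°) eclipsed 1.0; Et(120°)/OH(120°) eclipsed 2.6; Br(240°)/H(240°) eclipsed 1.6 → 5.2 kcal/mol.
C (eclipsed): H(0°)/H(0°) eclipsed 1.0; Et(120°)/H(120°) eclipsed 1.5; Br(240°)/OH(240°) eclipsed 2.5 → 5.0 kcal/mol.
E(B) − E(C) = 5.2 − 5.0 = +0.2 kcal/mol.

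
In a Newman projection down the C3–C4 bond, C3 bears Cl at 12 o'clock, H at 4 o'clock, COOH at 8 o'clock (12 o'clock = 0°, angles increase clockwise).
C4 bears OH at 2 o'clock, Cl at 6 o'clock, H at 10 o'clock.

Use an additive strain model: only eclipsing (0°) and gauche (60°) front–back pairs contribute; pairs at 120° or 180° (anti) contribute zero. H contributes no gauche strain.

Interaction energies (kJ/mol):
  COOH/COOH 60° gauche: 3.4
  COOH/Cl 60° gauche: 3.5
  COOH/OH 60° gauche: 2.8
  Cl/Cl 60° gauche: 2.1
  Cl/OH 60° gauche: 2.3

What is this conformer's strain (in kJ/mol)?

5.8 kJ/mol

This conformer (staggered): Cl(0°)/OH(60°) gauche 2.3; COOH(240°)/Cl(180°) gauche 3.5 → 5.8 kJ/mol.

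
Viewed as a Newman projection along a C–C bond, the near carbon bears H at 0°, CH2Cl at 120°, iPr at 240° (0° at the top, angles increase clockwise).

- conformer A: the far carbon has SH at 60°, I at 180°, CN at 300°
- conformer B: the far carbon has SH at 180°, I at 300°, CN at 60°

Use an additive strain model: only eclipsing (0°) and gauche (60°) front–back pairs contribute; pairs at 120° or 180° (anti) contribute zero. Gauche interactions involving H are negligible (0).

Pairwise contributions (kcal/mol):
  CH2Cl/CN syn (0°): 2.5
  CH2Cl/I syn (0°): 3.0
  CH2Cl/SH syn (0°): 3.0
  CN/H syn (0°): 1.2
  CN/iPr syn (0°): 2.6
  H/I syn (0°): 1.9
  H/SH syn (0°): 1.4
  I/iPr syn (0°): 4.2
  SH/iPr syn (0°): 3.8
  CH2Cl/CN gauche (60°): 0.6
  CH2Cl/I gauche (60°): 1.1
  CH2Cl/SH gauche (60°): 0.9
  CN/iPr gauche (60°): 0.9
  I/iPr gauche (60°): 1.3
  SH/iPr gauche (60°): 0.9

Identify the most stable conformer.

A (staggered): CH2Cl–SH gauche, CH2Cl–I gauche, iPr–I gauche, iPr–CN gauche; 0.9 + 1.1 + 1.3 + 0.9 = 4.2 kcal/mol.
B (staggered): CH2Cl–SH gauche, CH2Cl–CN gauche, iPr–SH gauche, iPr–I gauche; 0.9 + 0.6 + 0.9 + 1.3 = 3.7 kcal/mol.
B has the lowest total (3.7 kcal/mol).

B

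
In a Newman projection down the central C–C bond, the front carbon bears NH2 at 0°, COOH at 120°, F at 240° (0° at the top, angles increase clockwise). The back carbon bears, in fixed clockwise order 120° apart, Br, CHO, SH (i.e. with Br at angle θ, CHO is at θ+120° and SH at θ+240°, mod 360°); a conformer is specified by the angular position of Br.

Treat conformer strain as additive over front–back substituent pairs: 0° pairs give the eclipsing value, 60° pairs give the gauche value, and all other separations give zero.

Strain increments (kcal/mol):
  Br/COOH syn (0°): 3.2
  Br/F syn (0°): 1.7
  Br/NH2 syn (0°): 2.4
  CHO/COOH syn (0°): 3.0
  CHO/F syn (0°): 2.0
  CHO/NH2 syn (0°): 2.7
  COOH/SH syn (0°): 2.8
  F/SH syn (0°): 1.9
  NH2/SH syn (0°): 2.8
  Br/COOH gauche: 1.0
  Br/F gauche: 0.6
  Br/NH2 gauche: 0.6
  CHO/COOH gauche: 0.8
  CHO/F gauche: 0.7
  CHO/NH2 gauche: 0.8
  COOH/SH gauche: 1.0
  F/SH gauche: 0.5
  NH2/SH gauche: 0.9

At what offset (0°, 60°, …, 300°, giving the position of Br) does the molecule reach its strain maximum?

120°

Br at 0° (eclipsed): NH2(0°)/Br(0°) eclipsed 2.4; COOH(120°)/CHO(120°) eclipsed 3.0; F(240°)/SH(240°) eclipsed 1.9 → 7.3 kcal/mol.
Br at 60° (staggered): NH2(0°)/Br(60°) gauche 0.6; NH2(0°)/SH(300°) gauche 0.9; COOH(120°)/Br(60°) gauche 1.0; COOH(120°)/CHO(180°) gauche 0.8; F(240°)/CHO(180°) gauche 0.7; F(240°)/SH(300°) gauche 0.5 → 4.5 kcal/mol.
Br at 120° (eclipsed): NH2(0°)/SH(0°) eclipsed 2.8; COOH(120°)/Br(120°) eclipsed 3.2; F(240°)/CHO(240°) eclipsed 2.0 → 8.0 kcal/mol.
Br at 180° (staggered): NH2(0°)/CHO(300°) gauche 0.8; NH2(0°)/SH(60°) gauche 0.9; COOH(120°)/Br(180°) gauche 1.0; COOH(120°)/SH(60°) gauche 1.0; F(240°)/Br(180°) gauche 0.6; F(240°)/CHO(300°) gauche 0.7 → 5.0 kcal/mol.
Br at 240° (eclipsed): NH2(0°)/CHO(0°) eclipsed 2.7; COOH(120°)/SH(120°) eclipsed 2.8; F(240°)/Br(240°) eclipsed 1.7 → 7.2 kcal/mol.
Br at 300° (staggered): NH2(0°)/Br(300°) gauche 0.6; NH2(0°)/CHO(60°) gauche 0.8; COOH(120°)/CHO(60°) gauche 0.8; COOH(120°)/SH(180°) gauche 1.0; F(240°)/Br(300°) gauche 0.6; F(240°)/SH(180°) gauche 0.5 → 4.3 kcal/mol.
The maximum (8.0 kcal/mol) occurs with Br at 120°.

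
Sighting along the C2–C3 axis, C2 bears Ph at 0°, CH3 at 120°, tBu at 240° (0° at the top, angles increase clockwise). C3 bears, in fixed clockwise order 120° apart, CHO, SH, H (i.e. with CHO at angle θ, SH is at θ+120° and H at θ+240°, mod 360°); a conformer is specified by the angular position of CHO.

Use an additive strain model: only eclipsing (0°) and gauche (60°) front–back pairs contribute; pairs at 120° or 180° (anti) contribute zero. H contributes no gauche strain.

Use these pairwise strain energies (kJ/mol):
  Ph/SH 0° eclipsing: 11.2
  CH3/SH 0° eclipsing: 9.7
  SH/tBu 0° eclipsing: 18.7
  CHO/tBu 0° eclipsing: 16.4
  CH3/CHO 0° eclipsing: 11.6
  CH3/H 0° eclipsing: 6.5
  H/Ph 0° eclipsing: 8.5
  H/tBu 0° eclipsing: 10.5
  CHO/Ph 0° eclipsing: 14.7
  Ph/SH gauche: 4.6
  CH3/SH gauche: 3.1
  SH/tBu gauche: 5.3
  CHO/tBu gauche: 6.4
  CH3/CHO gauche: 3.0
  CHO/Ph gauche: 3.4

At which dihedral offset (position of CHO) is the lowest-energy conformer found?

CHO at 0° (eclipsed): Ph–CHO eclipsed, CH3–SH eclipsed, tBu–H eclipsed; 14.7 + 9.7 + 10.5 = 34.9 kJ/mol.
CHO at 60° (staggered): Ph–CHO gauche, CH3–CHO gauche, CH3–SH gauche, tBu–SH gauche; 3.4 + 3.0 + 3.1 + 5.3 = 14.8 kJ/mol.
CHO at 120° (eclipsed): Ph–H eclipsed, CH3–CHO eclipsed, tBu–SH eclipsed; 8.5 + 11.6 + 18.7 = 38.8 kJ/mol.
CHO at 180° (staggered): Ph–SH gauche, CH3–CHO gauche, tBu–CHO gauche, tBu–SH gauche; 4.6 + 3.0 + 6.4 + 5.3 = 19.3 kJ/mol.
CHO at 240° (eclipsed): Ph–SH eclipsed, CH3–H eclipsed, tBu–CHO eclipsed; 11.2 + 6.5 + 16.4 = 34.1 kJ/mol.
CHO at 300° (staggered): Ph–CHO gauche, Ph–SH gauche, CH3–SH gauche, tBu–CHO gauche; 3.4 + 4.6 + 3.1 + 6.4 = 17.5 kJ/mol.
The minimum (14.8 kJ/mol) occurs with CHO at 60°.

60°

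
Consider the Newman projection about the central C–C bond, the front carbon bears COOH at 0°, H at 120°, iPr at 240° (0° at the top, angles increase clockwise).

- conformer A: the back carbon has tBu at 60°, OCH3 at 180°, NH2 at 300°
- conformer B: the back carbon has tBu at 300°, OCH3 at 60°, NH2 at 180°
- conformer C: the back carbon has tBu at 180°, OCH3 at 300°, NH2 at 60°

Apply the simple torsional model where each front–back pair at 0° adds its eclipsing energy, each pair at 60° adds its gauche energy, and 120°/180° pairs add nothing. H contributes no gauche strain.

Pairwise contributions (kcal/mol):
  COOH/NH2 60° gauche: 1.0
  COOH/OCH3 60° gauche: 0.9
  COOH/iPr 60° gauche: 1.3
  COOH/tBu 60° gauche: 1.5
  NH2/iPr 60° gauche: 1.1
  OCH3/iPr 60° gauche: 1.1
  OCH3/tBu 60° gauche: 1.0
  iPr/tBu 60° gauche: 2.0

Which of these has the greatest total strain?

A (staggered): COOH–tBu gauche, COOH–NH2 gauche, iPr–OCH3 gauche, iPr–NH2 gauche; 1.5 + 1.0 + 1.1 + 1.1 = 4.7 kcal/mol.
B (staggered): COOH–tBu gauche, COOH–OCH3 gauche, iPr–tBu gauche, iPr–NH2 gauche; 1.5 + 0.9 + 2.0 + 1.1 = 5.5 kcal/mol.
C (staggered): COOH–OCH3 gauche, COOH–NH2 gauche, iPr–tBu gauche, iPr–OCH3 gauche; 0.9 + 1.0 + 2.0 + 1.1 = 5.0 kcal/mol.
B has the highest total (5.5 kcal/mol).

B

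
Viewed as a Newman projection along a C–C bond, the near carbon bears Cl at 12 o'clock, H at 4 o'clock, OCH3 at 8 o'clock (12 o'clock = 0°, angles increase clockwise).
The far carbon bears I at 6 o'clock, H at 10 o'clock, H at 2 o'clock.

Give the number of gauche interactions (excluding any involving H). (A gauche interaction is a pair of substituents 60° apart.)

1

Non-H gauche pairs: OCH3(240°)/I(180°) — 1 interaction.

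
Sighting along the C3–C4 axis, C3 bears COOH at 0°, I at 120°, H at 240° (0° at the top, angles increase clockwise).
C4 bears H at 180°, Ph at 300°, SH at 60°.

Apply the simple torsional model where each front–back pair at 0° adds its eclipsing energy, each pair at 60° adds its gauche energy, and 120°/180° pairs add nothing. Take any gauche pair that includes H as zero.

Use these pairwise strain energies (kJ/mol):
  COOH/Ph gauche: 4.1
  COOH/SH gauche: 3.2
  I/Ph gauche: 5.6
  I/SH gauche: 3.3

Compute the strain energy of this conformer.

10.6 kJ/mol

This conformer is staggered. COOH at 0° is gauche with Ph at 300° (4.1); COOH at 0° is gauche with SH at 60° (3.2); I at 120° is gauche with SH at 60° (3.3). Total 10.6 kJ/mol.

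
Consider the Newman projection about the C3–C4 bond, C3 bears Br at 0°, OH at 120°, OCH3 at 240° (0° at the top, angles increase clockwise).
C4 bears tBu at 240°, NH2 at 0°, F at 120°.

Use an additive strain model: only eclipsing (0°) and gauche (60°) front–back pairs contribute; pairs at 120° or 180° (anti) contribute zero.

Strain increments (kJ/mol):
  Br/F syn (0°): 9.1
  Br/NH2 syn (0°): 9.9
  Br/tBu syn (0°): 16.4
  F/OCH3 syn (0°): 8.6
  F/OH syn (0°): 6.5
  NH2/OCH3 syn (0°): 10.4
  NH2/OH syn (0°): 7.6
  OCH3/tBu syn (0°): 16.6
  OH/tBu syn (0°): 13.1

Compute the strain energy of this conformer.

33.0 kJ/mol

This conformer (eclipsed): Br(0°)/NH2(0°) eclipsed 9.9; OH(120°)/F(120°) eclipsed 6.5; OCH3(240°)/tBu(240°) eclipsed 16.6 → 33.0 kJ/mol.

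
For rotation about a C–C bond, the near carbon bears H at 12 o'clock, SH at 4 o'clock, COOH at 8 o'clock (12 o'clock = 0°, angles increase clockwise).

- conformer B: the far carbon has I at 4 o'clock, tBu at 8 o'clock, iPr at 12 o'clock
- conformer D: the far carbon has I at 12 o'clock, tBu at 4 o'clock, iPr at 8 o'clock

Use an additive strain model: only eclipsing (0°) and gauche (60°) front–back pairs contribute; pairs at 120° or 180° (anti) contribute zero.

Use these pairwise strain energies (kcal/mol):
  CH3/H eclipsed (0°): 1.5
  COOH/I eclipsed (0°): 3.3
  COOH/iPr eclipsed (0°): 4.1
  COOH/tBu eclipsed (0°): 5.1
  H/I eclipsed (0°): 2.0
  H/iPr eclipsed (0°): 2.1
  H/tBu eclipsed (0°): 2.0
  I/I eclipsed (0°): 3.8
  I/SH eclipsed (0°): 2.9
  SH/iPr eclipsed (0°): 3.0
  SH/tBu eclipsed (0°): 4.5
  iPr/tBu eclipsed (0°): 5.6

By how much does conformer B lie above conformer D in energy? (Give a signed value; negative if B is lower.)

-0.5 kcal/mol

B (eclipsed): H(0°)/iPr(0°) eclipsed 2.1; SH(120°)/I(120°) eclipsed 2.9; COOH(240°)/tBu(240°) eclipsed 5.1 → 10.1 kcal/mol.
D (eclipsed): H(0°)/I(0°) eclipsed 2.0; SH(120°)/tBu(120°) eclipsed 4.5; COOH(240°)/iPr(240°) eclipsed 4.1 → 10.6 kcal/mol.
E(B) − E(D) = 10.1 − 10.6 = -0.5 kcal/mol.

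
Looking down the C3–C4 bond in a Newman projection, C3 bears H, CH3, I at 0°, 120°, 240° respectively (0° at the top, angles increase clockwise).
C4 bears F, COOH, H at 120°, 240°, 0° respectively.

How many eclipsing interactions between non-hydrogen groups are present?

2

Non-H eclipsing pairs: CH3(120°)/F(120°); I(240°)/COOH(240°) — 2 interactions.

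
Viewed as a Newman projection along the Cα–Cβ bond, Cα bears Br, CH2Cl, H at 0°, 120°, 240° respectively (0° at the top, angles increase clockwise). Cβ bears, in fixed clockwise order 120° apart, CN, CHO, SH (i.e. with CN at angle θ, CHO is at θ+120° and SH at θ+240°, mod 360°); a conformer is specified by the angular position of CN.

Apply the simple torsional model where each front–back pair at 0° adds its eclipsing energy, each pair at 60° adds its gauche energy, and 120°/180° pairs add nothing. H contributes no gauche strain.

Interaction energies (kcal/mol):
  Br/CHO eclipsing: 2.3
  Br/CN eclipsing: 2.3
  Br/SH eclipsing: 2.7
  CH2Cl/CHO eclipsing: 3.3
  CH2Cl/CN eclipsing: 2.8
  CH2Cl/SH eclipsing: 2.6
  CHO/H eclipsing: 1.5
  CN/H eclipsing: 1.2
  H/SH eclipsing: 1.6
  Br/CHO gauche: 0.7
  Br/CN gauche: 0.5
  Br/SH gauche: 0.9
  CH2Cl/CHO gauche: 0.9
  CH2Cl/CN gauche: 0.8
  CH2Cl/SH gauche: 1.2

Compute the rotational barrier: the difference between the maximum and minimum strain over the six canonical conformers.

4.1 kcal/mol

CN at 0° (eclipsed): Br(0°)/CN(0°) eclipsed 2.3; CH2Cl(120°)/CHO(120°) eclipsed 3.3; H(240°)/SH(240°) eclipsed 1.6 → 7.2 kcal/mol.
CN at 60° (staggered): Br(0°)/CN(60°) gauche 0.5; Br(0°)/SH(300°) gauche 0.9; CH2Cl(120°)/CN(60°) gauche 0.8; CH2Cl(120°)/CHO(180°) gauche 0.9 → 3.1 kcal/mol.
CN at 120° (eclipsed): Br(0°)/SH(0°) eclipsed 2.7; CH2Cl(120°)/CN(120°) eclipsed 2.8; H(240°)/CHO(240°) eclipsed 1.5 → 7.0 kcal/mol.
CN at 180° (staggered): Br(0°)/CHO(300°) gauche 0.7; Br(0°)/SH(60°) gauche 0.9; CH2Cl(120°)/CN(180°) gauche 0.8; CH2Cl(120°)/SH(60°) gauche 1.2 → 3.6 kcal/mol.
CN at 240° (eclipsed): Br(0°)/CHO(0°) eclipsed 2.3; CH2Cl(120°)/SH(120°) eclipsed 2.6; H(240°)/CN(240°) eclipsed 1.2 → 6.1 kcal/mol.
CN at 300° (staggered): Br(0°)/CN(300°) gauche 0.5; Br(0°)/CHO(60°) gauche 0.7; CH2Cl(120°)/CHO(60°) gauche 0.9; CH2Cl(120°)/SH(180°) gauche 1.2 → 3.3 kcal/mol.
Max at 0° (7.2 kcal/mol), min at 60° (3.1 kcal/mol); barrier = 4.1 kcal/mol.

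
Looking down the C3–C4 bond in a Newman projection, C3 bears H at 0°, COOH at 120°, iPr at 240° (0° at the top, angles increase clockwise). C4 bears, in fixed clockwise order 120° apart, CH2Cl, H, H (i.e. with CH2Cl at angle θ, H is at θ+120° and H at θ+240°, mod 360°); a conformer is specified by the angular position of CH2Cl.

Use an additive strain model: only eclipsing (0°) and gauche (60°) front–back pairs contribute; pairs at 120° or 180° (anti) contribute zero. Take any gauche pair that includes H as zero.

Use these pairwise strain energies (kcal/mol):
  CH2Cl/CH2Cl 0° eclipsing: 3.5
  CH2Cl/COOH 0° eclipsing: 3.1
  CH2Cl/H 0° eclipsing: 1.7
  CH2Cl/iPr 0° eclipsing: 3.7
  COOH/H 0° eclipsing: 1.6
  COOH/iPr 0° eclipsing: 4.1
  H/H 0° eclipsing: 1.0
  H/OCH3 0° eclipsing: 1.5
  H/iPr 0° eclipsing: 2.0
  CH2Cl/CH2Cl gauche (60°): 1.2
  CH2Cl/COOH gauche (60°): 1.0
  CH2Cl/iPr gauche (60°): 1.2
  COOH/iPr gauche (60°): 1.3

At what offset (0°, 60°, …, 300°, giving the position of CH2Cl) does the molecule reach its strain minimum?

60°

CH2Cl at 0° (eclipsed): H(0°)/CH2Cl(0°) eclipsed 1.7; COOH(120°)/H(120°) eclipsed 1.6; iPr(240°)/H(240°) eclipsed 2.0 → 5.3 kcal/mol.
CH2Cl at 60° (staggered): COOH(120°)/CH2Cl(60°) gauche 1.0 → 1.0 kcal/mol.
CH2Cl at 120° (eclipsed): H(0°)/H(0°) eclipsed 1.0; COOH(120°)/CH2Cl(120°) eclipsed 3.1; iPr(240°)/H(240°) eclipsed 2.0 → 6.1 kcal/mol.
CH2Cl at 180° (staggered): COOH(120°)/CH2Cl(180°) gauche 1.0; iPr(240°)/CH2Cl(180°) gauche 1.2 → 2.2 kcal/mol.
CH2Cl at 240° (eclipsed): H(0°)/H(0°) eclipsed 1.0; COOH(120°)/H(120°) eclipsed 1.6; iPr(240°)/CH2Cl(240°) eclipsed 3.7 → 6.3 kcal/mol.
CH2Cl at 300° (staggered): iPr(240°)/CH2Cl(300°) gauche 1.2 → 1.2 kcal/mol.
The minimum (1.0 kcal/mol) occurs with CH2Cl at 60°.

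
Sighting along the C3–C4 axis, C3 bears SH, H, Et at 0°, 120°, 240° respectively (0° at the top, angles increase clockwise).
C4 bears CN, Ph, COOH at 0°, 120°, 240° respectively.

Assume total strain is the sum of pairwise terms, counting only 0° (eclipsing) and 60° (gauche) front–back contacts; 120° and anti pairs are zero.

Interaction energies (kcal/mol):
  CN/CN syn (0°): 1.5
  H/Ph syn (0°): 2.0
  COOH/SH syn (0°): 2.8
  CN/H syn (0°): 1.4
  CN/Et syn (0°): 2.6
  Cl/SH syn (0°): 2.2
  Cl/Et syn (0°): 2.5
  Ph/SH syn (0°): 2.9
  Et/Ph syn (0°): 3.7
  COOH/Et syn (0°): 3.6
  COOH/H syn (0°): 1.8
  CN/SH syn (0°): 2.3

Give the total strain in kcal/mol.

This conformer is eclipsed. SH at 0° is eclipsed with CN at 0° (2.3); H at 120° is eclipsed with Ph at 120° (2.0); Et at 240° is eclipsed with COOH at 240° (3.6). Total 7.9 kcal/mol.

7.9 kcal/mol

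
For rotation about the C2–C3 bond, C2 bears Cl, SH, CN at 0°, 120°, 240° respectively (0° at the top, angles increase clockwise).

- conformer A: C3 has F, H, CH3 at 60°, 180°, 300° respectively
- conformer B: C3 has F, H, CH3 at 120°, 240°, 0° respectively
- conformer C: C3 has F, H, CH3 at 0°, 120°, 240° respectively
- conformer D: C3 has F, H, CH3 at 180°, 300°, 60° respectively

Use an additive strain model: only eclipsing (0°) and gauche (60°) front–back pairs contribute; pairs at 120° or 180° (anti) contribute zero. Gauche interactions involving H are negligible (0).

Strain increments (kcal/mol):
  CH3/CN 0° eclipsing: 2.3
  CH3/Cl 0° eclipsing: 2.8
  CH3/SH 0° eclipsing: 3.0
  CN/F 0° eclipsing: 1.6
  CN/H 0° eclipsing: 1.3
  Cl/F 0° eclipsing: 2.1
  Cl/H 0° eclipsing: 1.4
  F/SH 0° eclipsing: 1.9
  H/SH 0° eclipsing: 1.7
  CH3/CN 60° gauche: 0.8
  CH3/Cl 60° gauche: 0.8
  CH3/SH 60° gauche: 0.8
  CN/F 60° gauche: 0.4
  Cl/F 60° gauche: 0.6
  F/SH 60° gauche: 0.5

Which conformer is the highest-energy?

A is staggered. Cl at 0° is gauche with F at 60° (0.6); Cl at 0° is gauche with CH3 at 300° (0.8); SH at 120° is gauche with F at 60° (0.5); CN at 240° is gauche with CH3 at 300° (0.8). Total 2.7 kcal/mol.
B is eclipsed. Cl at 0° is eclipsed with CH3 at 0° (2.8); SH at 120° is eclipsed with F at 120° (1.9); CN at 240° is eclipsed with H at 240° (1.3). Total 6.0 kcal/mol.
C is eclipsed. Cl at 0° is eclipsed with F at 0° (2.1); SH at 120° is eclipsed with H at 120° (1.7); CN at 240° is eclipsed with CH3 at 240° (2.3). Total 6.1 kcal/mol.
D is staggered. Cl at 0° is gauche with CH3 at 60° (0.8); SH at 120° is gauche with F at 180° (0.5); SH at 120° is gauche with CH3 at 60° (0.8); CN at 240° is gauche with F at 180° (0.4). Total 2.5 kcal/mol.
C has the highest total (6.1 kcal/mol).

C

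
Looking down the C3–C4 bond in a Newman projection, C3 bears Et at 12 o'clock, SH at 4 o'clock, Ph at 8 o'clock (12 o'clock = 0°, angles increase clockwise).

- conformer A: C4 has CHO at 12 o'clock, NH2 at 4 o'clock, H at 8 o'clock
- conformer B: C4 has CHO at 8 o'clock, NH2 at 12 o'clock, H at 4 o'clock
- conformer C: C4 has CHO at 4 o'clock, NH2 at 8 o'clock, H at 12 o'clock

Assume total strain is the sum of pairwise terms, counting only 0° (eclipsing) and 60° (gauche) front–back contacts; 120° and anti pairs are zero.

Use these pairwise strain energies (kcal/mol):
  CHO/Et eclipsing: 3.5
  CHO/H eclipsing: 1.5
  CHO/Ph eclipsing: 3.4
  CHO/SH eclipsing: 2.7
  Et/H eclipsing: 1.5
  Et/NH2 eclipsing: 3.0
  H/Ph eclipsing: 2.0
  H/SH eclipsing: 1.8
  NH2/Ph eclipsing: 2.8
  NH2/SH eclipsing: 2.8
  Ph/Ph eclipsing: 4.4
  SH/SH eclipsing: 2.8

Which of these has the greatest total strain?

A (eclipsed): Et(0°)/CHO(0°) eclipsed 3.5; SH(120°)/NH2(120°) eclipsed 2.8; Ph(240°)/H(240°) eclipsed 2.0 → 8.3 kcal/mol.
B (eclipsed): Et(0°)/NH2(0°) eclipsed 3.0; SH(120°)/H(120°) eclipsed 1.8; Ph(240°)/CHO(240°) eclipsed 3.4 → 8.2 kcal/mol.
C (eclipsed): Et(0°)/H(0°) eclipsed 1.5; SH(120°)/CHO(120°) eclipsed 2.7; Ph(240°)/NH2(240°) eclipsed 2.8 → 7.0 kcal/mol.
A has the highest total (8.3 kcal/mol).

A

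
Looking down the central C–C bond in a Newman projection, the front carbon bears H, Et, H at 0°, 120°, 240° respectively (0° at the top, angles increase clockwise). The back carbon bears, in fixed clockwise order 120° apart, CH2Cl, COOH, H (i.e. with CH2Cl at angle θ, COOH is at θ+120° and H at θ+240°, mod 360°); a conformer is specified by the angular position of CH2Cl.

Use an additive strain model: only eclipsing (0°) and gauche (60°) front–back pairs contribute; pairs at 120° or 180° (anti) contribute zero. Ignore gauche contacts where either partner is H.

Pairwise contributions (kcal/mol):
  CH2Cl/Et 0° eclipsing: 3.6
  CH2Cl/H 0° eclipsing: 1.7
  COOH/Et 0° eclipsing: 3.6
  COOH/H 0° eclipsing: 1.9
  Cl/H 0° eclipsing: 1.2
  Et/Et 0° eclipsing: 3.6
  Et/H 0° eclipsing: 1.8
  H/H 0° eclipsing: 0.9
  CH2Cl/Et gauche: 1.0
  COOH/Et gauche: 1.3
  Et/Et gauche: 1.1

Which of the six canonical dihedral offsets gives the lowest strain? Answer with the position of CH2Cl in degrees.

180°

CH2Cl at 0° is eclipsed. H at 0° is eclipsed with CH2Cl at 0° (1.7); Et at 120° is eclipsed with COOH at 120° (3.6); H at 240° is eclipsed with H at 240° (0.9). Total 6.2 kcal/mol.
CH2Cl at 60° is staggered. Et at 120° is gauche with CH2Cl at 60° (1.0); Et at 120° is gauche with COOH at 180° (1.3). Total 2.3 kcal/mol.
CH2Cl at 120° is eclipsed. H at 0° is eclipsed with H at 0° (0.9); Et at 120° is eclipsed with CH2Cl at 120° (3.6); H at 240° is eclipsed with COOH at 240° (1.9). Total 6.4 kcal/mol.
CH2Cl at 180° is staggered. Et at 120° is gauche with CH2Cl at 180° (1.0). Total 1.0 kcal/mol.
CH2Cl at 240° is eclipsed. H at 0° is eclipsed with COOH at 0° (1.9); Et at 120° is eclipsed with H at 120° (1.8); H at 240° is eclipsed with CH2Cl at 240° (1.7). Total 5.4 kcal/mol.
CH2Cl at 300° is staggered. Et at 120° is gauche with COOH at 60° (1.3). Total 1.3 kcal/mol.
The minimum (1.0 kcal/mol) occurs with CH2Cl at 180°.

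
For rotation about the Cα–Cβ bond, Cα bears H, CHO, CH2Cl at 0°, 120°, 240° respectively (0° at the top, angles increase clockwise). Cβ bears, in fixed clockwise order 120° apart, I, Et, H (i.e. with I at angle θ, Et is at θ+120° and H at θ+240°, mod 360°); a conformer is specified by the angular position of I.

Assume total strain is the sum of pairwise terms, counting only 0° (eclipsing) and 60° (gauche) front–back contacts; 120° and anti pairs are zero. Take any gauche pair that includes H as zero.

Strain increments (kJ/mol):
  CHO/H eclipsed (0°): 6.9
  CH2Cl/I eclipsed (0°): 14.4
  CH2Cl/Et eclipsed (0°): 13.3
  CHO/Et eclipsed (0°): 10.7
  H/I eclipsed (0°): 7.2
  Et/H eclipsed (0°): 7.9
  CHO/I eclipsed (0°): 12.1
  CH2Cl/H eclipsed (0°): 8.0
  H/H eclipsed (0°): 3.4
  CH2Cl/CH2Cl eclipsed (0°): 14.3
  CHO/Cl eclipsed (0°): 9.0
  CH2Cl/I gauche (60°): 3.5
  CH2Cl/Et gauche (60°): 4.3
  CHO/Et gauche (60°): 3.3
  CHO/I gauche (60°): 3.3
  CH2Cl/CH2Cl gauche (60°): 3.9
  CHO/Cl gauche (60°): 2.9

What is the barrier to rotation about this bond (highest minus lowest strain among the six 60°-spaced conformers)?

22.4 kJ/mol

I at 0° (eclipsed): H(0°)/I(0°) eclipsed 7.2; CHO(120°)/Et(120°) eclipsed 10.7; CH2Cl(240°)/H(240°) eclipsed 8.0 → 25.9 kJ/mol.
I at 60° (staggered): CHO(120°)/I(60°) gauche 3.3; CHO(120°)/Et(180°) gauche 3.3; CH2Cl(240°)/Et(180°) gauche 4.3 → 10.9 kJ/mol.
I at 120° (eclipsed): H(0°)/H(0°) eclipsed 3.4; CHO(120°)/I(120°) eclipsed 12.1; CH2Cl(240°)/Et(240°) eclipsed 13.3 → 28.8 kJ/mol.
I at 180° (staggered): CHO(120°)/I(180°) gauche 3.3; CH2Cl(240°)/I(180°) gauche 3.5; CH2Cl(240°)/Et(300°) gauche 4.3 → 11.1 kJ/mol.
I at 240° (eclipsed): H(0°)/Et(0°) eclipsed 7.9; CHO(120°)/H(120°) eclipsed 6.9; CH2Cl(240°)/I(240°) eclipsed 14.4 → 29.2 kJ/mol.
I at 300° (staggered): CHO(120°)/Et(60°) gauche 3.3; CH2Cl(240°)/I(300°) gauche 3.5 → 6.8 kJ/mol.
Max at 240° (29.2 kJ/mol), min at 300° (6.8 kJ/mol); barrier = 22.4 kJ/mol.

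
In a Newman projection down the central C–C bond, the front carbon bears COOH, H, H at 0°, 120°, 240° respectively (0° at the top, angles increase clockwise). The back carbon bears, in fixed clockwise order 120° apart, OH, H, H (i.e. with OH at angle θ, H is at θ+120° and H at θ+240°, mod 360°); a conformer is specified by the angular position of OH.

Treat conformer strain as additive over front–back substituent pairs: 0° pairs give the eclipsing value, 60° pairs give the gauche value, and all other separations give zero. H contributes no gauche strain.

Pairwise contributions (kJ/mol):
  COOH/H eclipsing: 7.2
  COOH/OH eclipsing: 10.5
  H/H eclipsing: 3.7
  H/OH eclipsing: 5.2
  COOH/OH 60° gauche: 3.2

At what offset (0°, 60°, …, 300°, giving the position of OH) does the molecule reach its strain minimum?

OH at 0° (eclipsed): COOH–OH eclipsed, H–H eclipsed, H–H eclipsed; 10.5 + 3.7 + 3.7 = 17.9 kJ/mol.
OH at 60° (staggered): COOH–OH gauche; 3.2 = 3.2 kJ/mol.
OH at 120° (eclipsed): COOH–H eclipsed, H–OH eclipsed, H–H eclipsed; 7.2 + 5.2 + 3.7 = 16.1 kJ/mol.
OH at 180° (staggered): no non-H gauche contacts → 0.0 kJ/mol.
OH at 240° (eclipsed): COOH–H eclipsed, H–H eclipsed, H–OH eclipsed; 7.2 + 3.7 + 5.2 = 16.1 kJ/mol.
OH at 300° (staggered): COOH–OH gauche; 3.2 = 3.2 kJ/mol.
The minimum (0.0 kJ/mol) occurs with OH at 180°.

180°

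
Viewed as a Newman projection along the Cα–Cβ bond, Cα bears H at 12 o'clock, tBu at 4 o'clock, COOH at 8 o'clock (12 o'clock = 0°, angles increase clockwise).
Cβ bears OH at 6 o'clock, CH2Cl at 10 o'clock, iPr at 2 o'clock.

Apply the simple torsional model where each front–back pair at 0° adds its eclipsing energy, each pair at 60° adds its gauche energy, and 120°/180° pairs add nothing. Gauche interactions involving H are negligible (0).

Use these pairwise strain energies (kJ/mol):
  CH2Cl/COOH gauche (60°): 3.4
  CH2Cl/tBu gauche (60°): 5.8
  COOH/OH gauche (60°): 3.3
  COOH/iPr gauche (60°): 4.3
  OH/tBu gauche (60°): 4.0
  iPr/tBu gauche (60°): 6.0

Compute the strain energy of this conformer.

This conformer (staggered): tBu(120°)/OH(180°) gauche 4.0; tBu(120°)/iPr(60°) gauche 6.0; COOH(240°)/OH(180°) gauche 3.3; COOH(240°)/CH2Cl(300°) gauche 3.4 → 16.7 kJ/mol.

16.7 kJ/mol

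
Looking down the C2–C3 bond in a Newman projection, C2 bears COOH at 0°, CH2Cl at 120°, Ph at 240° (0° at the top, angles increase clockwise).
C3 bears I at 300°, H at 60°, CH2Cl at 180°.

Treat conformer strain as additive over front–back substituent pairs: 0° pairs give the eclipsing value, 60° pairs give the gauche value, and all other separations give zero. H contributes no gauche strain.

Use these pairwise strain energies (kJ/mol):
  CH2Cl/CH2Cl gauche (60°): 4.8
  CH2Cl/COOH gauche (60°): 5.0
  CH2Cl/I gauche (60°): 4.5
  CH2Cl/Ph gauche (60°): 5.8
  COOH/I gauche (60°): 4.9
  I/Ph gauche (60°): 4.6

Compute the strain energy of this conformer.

This conformer is staggered. COOH at 0° is gauche with I at 300° (4.9); CH2Cl at 120° is gauche with CH2Cl at 180° (4.8); Ph at 240° is gauche with I at 300° (4.6); Ph at 240° is gauche with CH2Cl at 180° (5.8). Total 20.1 kJ/mol.

20.1 kJ/mol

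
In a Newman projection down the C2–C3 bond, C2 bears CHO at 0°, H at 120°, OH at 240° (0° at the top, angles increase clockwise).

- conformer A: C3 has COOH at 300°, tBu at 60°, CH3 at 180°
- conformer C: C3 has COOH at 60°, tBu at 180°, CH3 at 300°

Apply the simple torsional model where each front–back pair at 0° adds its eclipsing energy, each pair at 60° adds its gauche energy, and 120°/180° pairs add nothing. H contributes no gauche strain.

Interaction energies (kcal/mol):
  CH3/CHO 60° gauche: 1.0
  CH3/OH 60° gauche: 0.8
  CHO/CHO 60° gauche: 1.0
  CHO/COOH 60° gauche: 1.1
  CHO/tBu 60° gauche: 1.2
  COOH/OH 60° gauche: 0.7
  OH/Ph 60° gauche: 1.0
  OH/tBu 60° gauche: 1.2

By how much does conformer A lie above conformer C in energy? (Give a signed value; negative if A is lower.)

-0.3 kcal/mol

A (staggered): CHO(0°)/COOH(300°) gauche 1.1; CHO(0°)/tBu(60°) gauche 1.2; OH(240°)/COOH(300°) gauche 0.7; OH(240°)/CH3(180°) gauche 0.8 → 3.8 kcal/mol.
C (staggered): CHO(0°)/COOH(60°) gauche 1.1; CHO(0°)/CH3(300°) gauche 1.0; OH(240°)/tBu(180°) gauche 1.2; OH(240°)/CH3(300°) gauche 0.8 → 4.1 kcal/mol.
E(A) − E(C) = 3.8 − 4.1 = -0.3 kcal/mol.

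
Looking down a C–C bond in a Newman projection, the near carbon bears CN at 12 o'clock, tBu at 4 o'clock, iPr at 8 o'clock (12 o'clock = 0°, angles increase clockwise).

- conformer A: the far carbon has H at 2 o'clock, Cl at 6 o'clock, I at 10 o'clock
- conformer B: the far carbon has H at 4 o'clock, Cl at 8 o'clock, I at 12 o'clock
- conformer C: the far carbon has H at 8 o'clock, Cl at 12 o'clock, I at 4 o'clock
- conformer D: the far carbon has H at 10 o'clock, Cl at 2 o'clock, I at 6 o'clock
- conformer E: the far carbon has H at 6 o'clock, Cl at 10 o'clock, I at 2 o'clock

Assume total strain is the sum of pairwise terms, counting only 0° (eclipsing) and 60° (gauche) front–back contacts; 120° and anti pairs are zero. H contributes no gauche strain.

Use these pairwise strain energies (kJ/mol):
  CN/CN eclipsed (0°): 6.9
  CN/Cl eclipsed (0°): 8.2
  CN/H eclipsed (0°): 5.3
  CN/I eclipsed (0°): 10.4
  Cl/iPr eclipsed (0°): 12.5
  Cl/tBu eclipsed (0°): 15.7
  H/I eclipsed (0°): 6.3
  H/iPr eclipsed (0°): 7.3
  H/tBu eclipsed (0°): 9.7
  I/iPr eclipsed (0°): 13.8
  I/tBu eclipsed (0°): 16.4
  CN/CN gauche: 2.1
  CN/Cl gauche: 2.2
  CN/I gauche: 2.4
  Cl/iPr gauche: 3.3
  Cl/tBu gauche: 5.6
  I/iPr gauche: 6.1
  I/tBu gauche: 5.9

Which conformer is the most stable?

A (staggered): CN–I gauche, tBu–Cl gauche, iPr–Cl gauche, iPr–I gauche; 2.4 + 5.6 + 3.3 + 6.1 = 17.4 kJ/mol.
B (eclipsed): CN–I eclipsed, tBu–H eclipsed, iPr–Cl eclipsed; 10.4 + 9.7 + 12.5 = 32.6 kJ/mol.
C (eclipsed): CN–Cl eclipsed, tBu–I eclipsed, iPr–H eclipsed; 8.2 + 16.4 + 7.3 = 31.9 kJ/mol.
D (staggered): CN–Cl gauche, tBu–Cl gauche, tBu–I gauche, iPr–I gauche; 2.2 + 5.6 + 5.9 + 6.1 = 19.8 kJ/mol.
E (staggered): CN–Cl gauche, CN–I gauche, tBu–I gauche, iPr–Cl gauche; 2.2 + 2.4 + 5.9 + 3.3 = 13.8 kJ/mol.
E has the lowest total (13.8 kJ/mol).

E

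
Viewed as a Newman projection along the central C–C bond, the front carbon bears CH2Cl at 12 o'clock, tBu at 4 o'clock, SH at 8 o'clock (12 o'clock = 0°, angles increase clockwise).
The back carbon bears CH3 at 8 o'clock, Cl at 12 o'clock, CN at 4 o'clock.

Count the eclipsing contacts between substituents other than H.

3

Non-H eclipsing pairs: CH2Cl(0°)/Cl(0°); tBu(120°)/CN(120°); SH(240°)/CH3(240°) — 3 interactions.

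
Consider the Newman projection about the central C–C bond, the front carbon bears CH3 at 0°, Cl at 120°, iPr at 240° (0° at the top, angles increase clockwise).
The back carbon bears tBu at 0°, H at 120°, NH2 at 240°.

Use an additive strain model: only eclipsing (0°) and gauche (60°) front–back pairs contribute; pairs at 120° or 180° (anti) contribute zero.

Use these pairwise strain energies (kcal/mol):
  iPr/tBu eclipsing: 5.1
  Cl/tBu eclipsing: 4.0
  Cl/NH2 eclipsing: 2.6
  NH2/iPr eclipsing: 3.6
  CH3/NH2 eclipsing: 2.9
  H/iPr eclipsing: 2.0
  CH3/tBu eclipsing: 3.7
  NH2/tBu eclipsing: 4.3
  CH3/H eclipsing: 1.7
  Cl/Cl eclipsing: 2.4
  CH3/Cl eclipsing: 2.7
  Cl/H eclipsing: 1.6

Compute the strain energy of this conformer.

This conformer is eclipsed. CH3 at 0° is eclipsed with tBu at 0° (3.7); Cl at 120° is eclipsed with H at 120° (1.6); iPr at 240° is eclipsed with NH2 at 240° (3.6). Total 8.9 kcal/mol.

8.9 kcal/mol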